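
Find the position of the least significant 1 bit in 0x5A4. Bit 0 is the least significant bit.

2

0x5A4 = 10110100100
Trailing zeros: 2, so the lowest set bit is bit 2 (value 4).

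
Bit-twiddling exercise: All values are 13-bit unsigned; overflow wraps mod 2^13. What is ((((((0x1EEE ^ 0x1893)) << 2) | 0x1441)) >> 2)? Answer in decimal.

0x1EEE = 1111011101110
0x1893 = 1100010010011
→ ^ → 0011001111101 = 1661
→ << 2 (mod 2^13) → 1100111110100 = 6644
0x1441 = 1010001000001
→ | → 1110111110101 = 7669
→ >> 2 → 0011101111101 = 1917

1917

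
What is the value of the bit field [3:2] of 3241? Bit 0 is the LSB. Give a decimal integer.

2

v = 110010101001
Shift right by 2: 1100101010
Mask low 2 bits: 10 = 2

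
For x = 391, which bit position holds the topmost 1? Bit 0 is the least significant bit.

8

391 = 110000111
The topmost 1 is at position 8 (since 2^8 = 256 ≤ 391 < 512).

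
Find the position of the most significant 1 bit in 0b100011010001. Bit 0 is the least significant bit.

11

0b100011010001 = 100011010001
The topmost 1 is at position 11 (since 2^11 = 2048 ≤ 2257 < 4096).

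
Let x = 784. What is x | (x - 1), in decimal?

799

x = 1100010000 = 784
x - 1 = 1100001111
OR    = 1100011111 = 799
(x | (x - 1) sets all bits below the lowest set bit.)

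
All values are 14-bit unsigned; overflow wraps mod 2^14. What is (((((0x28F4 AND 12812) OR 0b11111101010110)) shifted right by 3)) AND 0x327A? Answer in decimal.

0x28F4 = 10100011110100
12812 = 11001000001100
→ AND → 10000000000100 = 8196
0b11111101010110 = 11111101010110
→ OR → 11111101010110 = 16214
→ shifted right by 3 → 00011111101010 = 2026
0x327A = 11001001111010
→ AND → 00001001101010 = 618

618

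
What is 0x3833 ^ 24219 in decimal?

26280

0x3833 = 011100000110011
24219 = 101111010011011
XOR → 110011010101000 = 26280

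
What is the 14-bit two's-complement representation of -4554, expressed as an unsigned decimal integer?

4554 in 14 bits: 01000111001010
Invert: 10111000110101
Add 1:  10111000110110 = 11830
(Check: 2^14 - 4554 = 16384 - 4554 = 11830.)

11830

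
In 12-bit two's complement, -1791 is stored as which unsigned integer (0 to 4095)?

2305

1791 in 12 bits: 011011111111
Invert: 100100000000
Add 1:  100100000001 = 2305
(Check: 2^12 - 1791 = 4096 - 1791 = 2305.)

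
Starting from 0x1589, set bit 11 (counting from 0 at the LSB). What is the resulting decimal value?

7561

x = 01010110001001
bit 11 is currently 0; set it via x | (1 << 11) = x | 2048
→ 01110110001001 = 7561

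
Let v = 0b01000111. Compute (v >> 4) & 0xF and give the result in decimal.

v = 01000111
Shift right by 4: 0100
Mask low 4 bits: 0100 = 4

4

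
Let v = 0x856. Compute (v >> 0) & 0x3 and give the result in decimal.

2

v = 100001010110
Shift right by 0: 100001010110
Mask low 2 bits: 10 = 2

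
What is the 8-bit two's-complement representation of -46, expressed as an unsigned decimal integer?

46 in 8 bits: 00101110
Invert: 11010001
Add 1:  11010010 = 210
(Check: 2^8 - 46 = 256 - 46 = 210.)

210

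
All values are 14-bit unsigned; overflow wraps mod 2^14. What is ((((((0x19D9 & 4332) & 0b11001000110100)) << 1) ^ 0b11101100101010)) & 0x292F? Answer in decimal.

0x19D9 = 01100111011001
4332 = 01000011101100
→ & → 01000011001000 = 4296
0b11001000110100 = 11001000110100
→ & → 01000000000000 = 4096
→ << 1 (mod 2^14) → 10000000000000 = 8192
0b11101100101010 = 11101100101010
→ ^ → 01101100101010 = 6954
0x292F = 10100100101111
→ & → 00100100101010 = 2346

2346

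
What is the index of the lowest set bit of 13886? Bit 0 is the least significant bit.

13886 = 11011000111110
Trailing zeros: 1, so the lowest set bit is bit 1 (value 2).

1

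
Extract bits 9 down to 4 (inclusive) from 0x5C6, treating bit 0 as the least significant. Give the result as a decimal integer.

v = 10111000110
Shift right by 4: 1011100
Mask low 6 bits: 011100 = 28

28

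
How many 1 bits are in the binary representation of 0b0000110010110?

n = 110010110
Count the 1s: 1 + 1 + 1 + 1 + 1 = 5

5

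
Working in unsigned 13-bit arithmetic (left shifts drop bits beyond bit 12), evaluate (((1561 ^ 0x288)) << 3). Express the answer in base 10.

1160

1561 = 0011000011001
0x288 = 0001010001000
→ ^ → 0010010010001 = 1169
→ << 3 (mod 2^13) → 0010010001000 = 1160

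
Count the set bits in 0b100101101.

5

n = 100101101
Count the 1s: 1 + 1 + 1 + 1 + 1 = 5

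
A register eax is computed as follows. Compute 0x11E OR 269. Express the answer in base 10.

0x11E = 100011110
269 = 100001101
 OR → 100011111 = 287

287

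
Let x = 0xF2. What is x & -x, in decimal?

2

x = 11110010 = 242
-x (two's complement) = …00001110
AND   = 00000010 = 2
(x & -x isolates the lowest set bit of x.)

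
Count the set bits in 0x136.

5

0x136 = 100110110
Count the 1s: 1 + 1 + 1 + 1 + 1 = 5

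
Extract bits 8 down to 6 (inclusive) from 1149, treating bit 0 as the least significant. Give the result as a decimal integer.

v = 010001111101
Shift right by 6: 010001
Mask low 3 bits: 001 = 1

1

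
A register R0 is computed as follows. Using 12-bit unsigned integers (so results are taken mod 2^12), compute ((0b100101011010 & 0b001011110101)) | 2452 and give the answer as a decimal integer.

2516

0b100101011010 = 100101011010
0b001011110101 = 001011110101
→ & → 000001010000 = 80
2452 = 100110010100
→ | → 100111010100 = 2516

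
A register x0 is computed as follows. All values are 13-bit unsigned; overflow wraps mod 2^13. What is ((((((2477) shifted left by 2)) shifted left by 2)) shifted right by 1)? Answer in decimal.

3432

2477 = 0100110101101
→ shifted left by 2 (mod 2^13) → 0011010110100 = 1716
→ shifted left by 2 (mod 2^13) → 1101011010000 = 6864
→ shifted right by 1 → 0110101101000 = 3432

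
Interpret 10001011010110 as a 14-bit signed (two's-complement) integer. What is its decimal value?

pattern = 10001011010110 (MSB is 1 ⇒ negative)
Invert: 01110100101001, add 1 → 01110100101010 = 7466, so the value is -7466.
(Equivalently: 8918 - 2^14 = 8918 - 16384 = -7466.)

-7466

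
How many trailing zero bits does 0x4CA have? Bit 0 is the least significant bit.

0x4CA = 10011001010
Trailing zeros: 1, so the lowest set bit is bit 1 (value 2).

1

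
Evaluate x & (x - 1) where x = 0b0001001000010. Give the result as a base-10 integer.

576

x = 1001000010 = 578
x - 1 = 1001000001
AND   = 1001000000 = 576
(x & (x - 1) clears the lowest set bit of x.)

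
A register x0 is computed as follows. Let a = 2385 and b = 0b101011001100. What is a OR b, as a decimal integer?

3037

2385 = 100101010001
b = 101011001100
 OR → 101111011101 = 3037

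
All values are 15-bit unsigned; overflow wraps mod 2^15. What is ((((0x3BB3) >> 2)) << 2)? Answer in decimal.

15280

0x3BB3 = 011101110110011
→ >> 2 → 000111011101100 = 3820
→ << 2 (mod 2^15) → 011101110110000 = 15280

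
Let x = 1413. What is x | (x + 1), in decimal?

1415

x = 10110000101 = 1413
x + 1 = 10110000110
OR    = 10110000111 = 1415
(x | (x + 1) sets the lowest cleared bit.)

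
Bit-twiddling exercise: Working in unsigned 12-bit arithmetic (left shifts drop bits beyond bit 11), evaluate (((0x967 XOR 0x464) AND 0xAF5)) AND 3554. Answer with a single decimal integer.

0x967 = 100101100111
0x464 = 010001100100
→ XOR → 110100000011 = 3331
0xAF5 = 101011110101
→ AND → 100000000001 = 2049
3554 = 110111100010
→ AND → 100000000000 = 2048

2048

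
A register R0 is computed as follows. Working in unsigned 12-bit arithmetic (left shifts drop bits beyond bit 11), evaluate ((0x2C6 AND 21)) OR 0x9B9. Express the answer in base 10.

0x2C6 = 001011000110
21 = 000000010101
→ AND → 000000000100 = 4
0x9B9 = 100110111001
→ OR → 100110111101 = 2493

2493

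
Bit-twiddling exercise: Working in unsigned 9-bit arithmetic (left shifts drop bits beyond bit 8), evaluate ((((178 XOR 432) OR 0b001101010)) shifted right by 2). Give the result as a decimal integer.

90

178 = 010110010
432 = 110110000
→ XOR → 100000010 = 258
0b001101010 = 001101010
→ OR → 101101010 = 362
→ shifted right by 2 → 001011010 = 90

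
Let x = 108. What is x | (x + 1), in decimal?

109

x = 1101100 = 108
x + 1 = 1101101
OR    = 1101101 = 109
(x | (x + 1) sets the lowest cleared bit.)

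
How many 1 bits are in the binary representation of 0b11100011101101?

n = 11100011101101
Count the 1s: 1 + 1 + 1 + 1 + 1 + 1 + 1 + 1 + 1 = 9

9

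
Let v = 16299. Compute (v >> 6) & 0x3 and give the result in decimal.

v = 11111110101011
Shift right by 6: 11111110
Mask low 2 bits: 10 = 2

2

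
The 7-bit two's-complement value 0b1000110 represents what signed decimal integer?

pattern = 1000110 (MSB is 1 ⇒ negative)
Invert: 0111001, add 1 → 0111010 = 58, so the value is -58.
(Equivalently: 70 - 2^7 = 70 - 128 = -58.)

-58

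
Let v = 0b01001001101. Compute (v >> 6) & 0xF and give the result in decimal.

v = 01001001101
Shift right by 6: 01001
Mask low 4 bits: 1001 = 9

9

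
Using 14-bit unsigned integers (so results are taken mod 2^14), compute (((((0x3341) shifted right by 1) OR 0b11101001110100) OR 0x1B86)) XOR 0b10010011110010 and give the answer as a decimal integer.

7940

0x3341 = 11001101000001
→ shifted right by 1 → 01100110100000 = 6560
0b11101001110100 = 11101001110100
→ OR → 11101111110100 = 15348
0x1B86 = 01101110000110
→ OR → 11101111110110 = 15350
0b10010011110010 = 10010011110010
→ XOR → 01111100000100 = 7940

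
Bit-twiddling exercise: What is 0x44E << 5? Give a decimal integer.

0x44E = 0000010001001110
shift left by 5 → 1000100111000000 = 35264
(equivalently, 1102 × 2^5 = 1102 × 32)

35264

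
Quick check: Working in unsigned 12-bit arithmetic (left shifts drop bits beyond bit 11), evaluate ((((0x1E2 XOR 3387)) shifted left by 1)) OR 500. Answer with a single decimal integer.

2550

0x1E2 = 000111100010
3387 = 110100111011
→ XOR → 110011011001 = 3289
→ shifted left by 1 (mod 2^12) → 100110110010 = 2482
500 = 000111110100
→ OR → 100111110110 = 2550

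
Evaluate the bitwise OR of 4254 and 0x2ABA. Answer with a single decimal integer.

4254 = 01000010011110
0x2ABA = 10101010111010
 OR → 11101010111110 = 15038

15038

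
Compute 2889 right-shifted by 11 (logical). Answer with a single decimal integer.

1

2889 = 101101001001
shift right by 11 → 000000000001 = 1
(equivalently, floor(2889 / 2048))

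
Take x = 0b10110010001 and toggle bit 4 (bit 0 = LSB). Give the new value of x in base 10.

1409

x = 10110010001
bit 4 is currently 1; toggle it via x ^ (1 << 4) = x ^ 16
→ 10110000001 = 1409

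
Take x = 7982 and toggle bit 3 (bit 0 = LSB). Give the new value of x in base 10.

7974

x = 1111100101110
bit 3 is currently 1; toggle it via x ^ (1 << 3) = x ^ 8
→ 1111100100110 = 7974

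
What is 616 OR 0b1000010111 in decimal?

616 = 1001101000
b = 1000010111
 OR → 1001111111 = 639

639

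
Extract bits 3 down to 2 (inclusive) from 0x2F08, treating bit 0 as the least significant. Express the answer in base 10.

v = 10111100001000
Shift right by 2: 101111000010
Mask low 2 bits: 10 = 2

2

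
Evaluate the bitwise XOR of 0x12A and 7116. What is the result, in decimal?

0x12A = 0000100101010
7116 = 1101111001100
XOR → 1101011100110 = 6886

6886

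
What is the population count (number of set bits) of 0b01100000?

n = 1100000
Count the 1s: 1 + 1 = 2

2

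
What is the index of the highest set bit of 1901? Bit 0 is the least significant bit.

10

1901 = 11101101101
The topmost 1 is at position 10 (since 2^10 = 1024 ≤ 1901 < 2048).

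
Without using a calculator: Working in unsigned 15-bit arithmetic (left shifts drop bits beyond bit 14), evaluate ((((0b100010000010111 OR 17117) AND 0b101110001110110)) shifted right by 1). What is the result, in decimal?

8747

0b100010000010111 = 100010000010111
17117 = 100001011011101
→ OR → 100011011011111 = 18143
0b101110001110110 = 101110001110110
→ AND → 100010001010110 = 17494
→ shifted right by 1 → 010001000101011 = 8747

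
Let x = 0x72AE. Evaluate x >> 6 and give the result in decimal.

458

0x72AE = 111001010101110
shift right by 6 → 000000111001010 = 458
(equivalently, floor(29358 / 64))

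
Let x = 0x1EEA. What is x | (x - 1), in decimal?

x = 1111011101010 = 7914
x - 1 = 1111011101001
OR    = 1111011101011 = 7915
(x | (x - 1) sets all bits below the lowest set bit.)

7915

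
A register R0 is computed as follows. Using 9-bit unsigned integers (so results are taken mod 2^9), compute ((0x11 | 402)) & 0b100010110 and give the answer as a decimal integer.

274

0x11 = 000010001
402 = 110010010
→ | → 110010011 = 403
0b100010110 = 100010110
→ & → 100010010 = 274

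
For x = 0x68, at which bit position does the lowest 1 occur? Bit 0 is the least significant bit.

3

0x68 = 1101000
Trailing zeros: 3, so the lowest set bit is bit 3 (value 8).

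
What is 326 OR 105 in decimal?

326 = 101000110
105 = 001101001
 OR → 101101111 = 367

367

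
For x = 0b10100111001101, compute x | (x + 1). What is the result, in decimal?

10703

x = 10100111001101 = 10701
x + 1 = 10100111001110
OR    = 10100111001111 = 10703
(x | (x + 1) sets the lowest cleared bit.)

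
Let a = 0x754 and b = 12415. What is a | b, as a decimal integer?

14207

0x754 = 00011101010100
12415 = 11000001111111
 OR → 11011101111111 = 14207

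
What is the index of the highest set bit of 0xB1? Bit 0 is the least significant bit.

7

0xB1 = 10110001
The topmost 1 is at position 7 (since 2^7 = 128 ≤ 177 < 256).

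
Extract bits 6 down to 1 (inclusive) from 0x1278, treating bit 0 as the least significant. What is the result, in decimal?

60

v = 01001001111000
Shift right by 1: 0100100111100
Mask low 6 bits: 111100 = 60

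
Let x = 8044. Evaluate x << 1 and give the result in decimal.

8044 = 01111101101100
shift left by 1 → 11111011011000 = 16088
(equivalently, 8044 × 2^1 = 8044 × 2)

16088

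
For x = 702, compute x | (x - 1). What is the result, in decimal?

703

x = 1010111110 = 702
x - 1 = 1010111101
OR    = 1010111111 = 703
(x | (x - 1) sets all bits below the lowest set bit.)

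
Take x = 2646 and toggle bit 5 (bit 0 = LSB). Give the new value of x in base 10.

2678

x = 101001010110
bit 5 is currently 0; toggle it via x ^ (1 << 5) = x ^ 32
→ 101001110110 = 2678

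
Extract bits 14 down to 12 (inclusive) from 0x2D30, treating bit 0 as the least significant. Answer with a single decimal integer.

v = 010110100110000
Shift right by 12: 010
Mask low 3 bits: 010 = 2

2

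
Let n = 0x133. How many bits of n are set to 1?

5

0x133 = 100110011
Count the 1s: 1 + 1 + 1 + 1 + 1 = 5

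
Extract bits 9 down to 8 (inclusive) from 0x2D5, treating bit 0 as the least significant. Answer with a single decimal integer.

v = 01011010101
Shift right by 8: 010
Mask low 2 bits: 10 = 2

2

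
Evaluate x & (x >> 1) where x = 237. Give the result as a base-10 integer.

100

x = 11101101 = 237
x>>1 = 01110110
AND  = 01100100 = 100
(x & (x >> 1) has a 1 wherever x has two consecutive 1 bits.)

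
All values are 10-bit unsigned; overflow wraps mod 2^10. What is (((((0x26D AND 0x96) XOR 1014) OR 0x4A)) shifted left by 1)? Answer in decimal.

1012

0x26D = 1001101101
0x96 = 0010010110
→ AND → 0000000100 = 4
1014 = 1111110110
→ XOR → 1111110010 = 1010
0x4A = 0001001010
→ OR → 1111111010 = 1018
→ shifted left by 1 (mod 2^10) → 1111110100 = 1012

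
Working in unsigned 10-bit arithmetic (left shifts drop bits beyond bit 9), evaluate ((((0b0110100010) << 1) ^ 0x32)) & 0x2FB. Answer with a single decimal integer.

0b0110100010 = 0110100010
→ << 1 (mod 2^10) → 1101000100 = 836
0x32 = 0000110010
→ ^ → 1101110110 = 886
0x2FB = 1011111011
→ & → 1001110010 = 626

626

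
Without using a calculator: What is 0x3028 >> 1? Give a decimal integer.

6164

0x3028 = 11000000101000
shift right by 1 → 01100000010100 = 6164
(equivalently, floor(12328 / 2))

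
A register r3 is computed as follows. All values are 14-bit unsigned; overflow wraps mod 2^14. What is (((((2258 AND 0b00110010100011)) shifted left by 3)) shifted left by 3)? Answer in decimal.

2258 = 00100011010010
0b00110010100011 = 00110010100011
→ AND → 00100010000010 = 2178
→ shifted left by 3 (mod 2^14) → 00010000010000 = 1040
→ shifted left by 3 (mod 2^14) → 10000010000000 = 8320

8320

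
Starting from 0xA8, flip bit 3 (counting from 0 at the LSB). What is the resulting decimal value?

160

x = 10101000
bit 3 is currently 1; toggle it via x ^ (1 << 3) = x ^ 8
→ 10100000 = 160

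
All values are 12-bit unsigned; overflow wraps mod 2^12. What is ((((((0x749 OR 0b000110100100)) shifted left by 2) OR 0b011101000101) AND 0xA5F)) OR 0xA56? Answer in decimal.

2647

0x749 = 011101001001
0b000110100100 = 000110100100
→ OR → 011111101101 = 2029
→ shifted left by 2 (mod 2^12) → 111110110100 = 4020
0b011101000101 = 011101000101
→ OR → 111111110101 = 4085
0xA5F = 101001011111
→ AND → 101001010101 = 2645
0xA56 = 101001010110
→ OR → 101001010111 = 2647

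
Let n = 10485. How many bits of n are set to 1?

8

10485 = 10100011110101
Count the 1s: 1 + 1 + 1 + 1 + 1 + 1 + 1 + 1 = 8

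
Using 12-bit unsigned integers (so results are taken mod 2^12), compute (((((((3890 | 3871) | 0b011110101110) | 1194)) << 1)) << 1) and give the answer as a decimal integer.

3836

3890 = 111100110010
3871 = 111100011111
→ | → 111100111111 = 3903
0b011110101110 = 011110101110
→ | → 111110111111 = 4031
1194 = 010010101010
→ | → 111110111111 = 4031
→ << 1 (mod 2^12) → 111101111110 = 3966
→ << 1 (mod 2^12) → 111011111100 = 3836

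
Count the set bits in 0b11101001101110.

n = 11101001101110
Count the 1s: 1 + 1 + 1 + 1 + 1 + 1 + 1 + 1 + 1 = 9

9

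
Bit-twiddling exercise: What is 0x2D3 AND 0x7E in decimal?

0x2D3 = 1011010011
0x7E = 0001111110
AND → 0001010010 = 82

82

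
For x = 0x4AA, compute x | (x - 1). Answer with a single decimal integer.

x = 10010101010 = 1194
x - 1 = 10010101001
OR    = 10010101011 = 1195
(x | (x - 1) sets all bits below the lowest set bit.)

1195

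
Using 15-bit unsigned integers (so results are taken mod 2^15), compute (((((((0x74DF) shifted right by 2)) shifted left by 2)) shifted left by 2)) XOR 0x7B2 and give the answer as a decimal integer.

21698

0x74DF = 111010011011111
→ shifted right by 2 → 001110100110111 = 7479
→ shifted left by 2 (mod 2^15) → 111010011011100 = 29916
→ shifted left by 2 (mod 2^15) → 101001101110000 = 21360
0x7B2 = 000011110110010
→ XOR → 101010011000010 = 21698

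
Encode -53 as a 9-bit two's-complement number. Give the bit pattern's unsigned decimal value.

459

53 in 9 bits: 000110101
Invert: 111001010
Add 1:  111001011 = 459
(Check: 2^9 - 53 = 512 - 53 = 459.)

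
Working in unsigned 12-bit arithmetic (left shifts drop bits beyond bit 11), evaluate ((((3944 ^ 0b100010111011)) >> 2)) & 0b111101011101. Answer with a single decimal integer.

340

3944 = 111101101000
0b100010111011 = 100010111011
→ ^ → 011111010011 = 2003
→ >> 2 → 000111110100 = 500
0b111101011101 = 111101011101
→ & → 000101010100 = 340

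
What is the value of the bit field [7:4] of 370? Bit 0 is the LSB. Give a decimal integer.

v = 101110010
Shift right by 4: 10111
Mask low 4 bits: 0111 = 7

7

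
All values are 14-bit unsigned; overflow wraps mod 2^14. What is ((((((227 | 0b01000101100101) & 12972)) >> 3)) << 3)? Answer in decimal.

227 = 00000011100011
0b01000101100101 = 01000101100101
→ | → 01000111100111 = 4583
12972 = 11001010101100
→ & → 01000010100100 = 4260
→ >> 3 → 00001000010100 = 532
→ << 3 (mod 2^14) → 01000010100000 = 4256

4256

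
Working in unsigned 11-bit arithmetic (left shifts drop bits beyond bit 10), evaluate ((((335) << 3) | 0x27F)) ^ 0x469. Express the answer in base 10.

335 = 00101001111
→ << 3 (mod 2^11) → 01001111000 = 632
0x27F = 01001111111
→ | → 01001111111 = 639
0x469 = 10001101001
→ ^ → 11000010110 = 1558

1558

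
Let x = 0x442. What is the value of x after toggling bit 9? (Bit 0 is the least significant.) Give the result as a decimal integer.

1602

x = 10001000010
bit 9 is currently 0; toggle it via x ^ (1 << 9) = x ^ 512
→ 11001000010 = 1602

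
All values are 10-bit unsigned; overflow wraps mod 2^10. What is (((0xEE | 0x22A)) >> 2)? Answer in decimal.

187

0xEE = 0011101110
0x22A = 1000101010
→ | → 1011101110 = 750
→ >> 2 → 0010111011 = 187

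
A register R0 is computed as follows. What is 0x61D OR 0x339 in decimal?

0x61D = 11000011101
0x339 = 01100111001
 OR → 11100111101 = 1853

1853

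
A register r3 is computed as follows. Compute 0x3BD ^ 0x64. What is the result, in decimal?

0x3BD = 1110111101
0x64 = 0001100100
XOR → 1111011001 = 985

985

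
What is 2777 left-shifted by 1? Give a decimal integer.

2777 = 0101011011001
shift left by 1 → 1010110110010 = 5554
(equivalently, 2777 × 2^1 = 2777 × 2)

5554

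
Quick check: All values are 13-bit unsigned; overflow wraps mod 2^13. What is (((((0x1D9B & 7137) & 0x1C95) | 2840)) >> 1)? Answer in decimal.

3532

0x1D9B = 1110110011011
7137 = 1101111100001
→ & → 1100110000001 = 6529
0x1C95 = 1110010010101
→ & → 1100010000001 = 6273
2840 = 0101100011000
→ | → 1101110011001 = 7065
→ >> 1 → 0110111001100 = 3532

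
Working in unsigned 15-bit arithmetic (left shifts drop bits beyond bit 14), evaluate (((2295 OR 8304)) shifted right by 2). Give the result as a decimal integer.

2295 = 000100011110111
8304 = 010000001110000
→ OR → 010100011110111 = 10487
→ shifted right by 2 → 000101000111101 = 2621

2621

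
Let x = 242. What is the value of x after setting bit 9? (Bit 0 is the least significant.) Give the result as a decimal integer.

x = 00011110010
bit 9 is currently 0; set it via x | (1 << 9) = x | 512
→ 01011110010 = 754

754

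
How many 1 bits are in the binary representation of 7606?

9

7606 = 1110110110110
Count the 1s: 1 + 1 + 1 + 1 + 1 + 1 + 1 + 1 + 1 = 9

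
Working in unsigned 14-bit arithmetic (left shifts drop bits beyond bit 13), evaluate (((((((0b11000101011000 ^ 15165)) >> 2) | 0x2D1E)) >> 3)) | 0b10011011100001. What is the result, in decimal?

0b11000101011000 = 11000101011000
15165 = 11101100111101
→ ^ → 00101001100101 = 2661
→ >> 2 → 00001010011001 = 665
0x2D1E = 10110100011110
→ | → 10111110011111 = 12191
→ >> 3 → 00010111110011 = 1523
0b10011011100001 = 10011011100001
→ | → 10011111110011 = 10227

10227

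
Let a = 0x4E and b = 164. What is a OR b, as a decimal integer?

238

0x4E = 01001110
164 = 10100100
 OR → 11101110 = 238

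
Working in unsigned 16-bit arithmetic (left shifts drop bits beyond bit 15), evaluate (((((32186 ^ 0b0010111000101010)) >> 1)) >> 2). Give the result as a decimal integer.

32186 = 0111110110111010
0b0010111000101010 = 0010111000101010
→ ^ → 0101001110010000 = 21392
→ >> 1 → 0010100111001000 = 10696
→ >> 2 → 0000101001110010 = 2674

2674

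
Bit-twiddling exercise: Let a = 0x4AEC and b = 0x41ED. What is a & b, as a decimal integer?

16620

0x4AEC = 100101011101100
0x41ED = 100000111101101
AND → 100000011101100 = 16620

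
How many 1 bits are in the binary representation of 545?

545 = 1000100001
Count the 1s: 1 + 1 + 1 = 3

3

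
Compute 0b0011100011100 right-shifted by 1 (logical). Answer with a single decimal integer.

910

x = 11100011100
shift right by 1 → 01110001110 = 910
(equivalently, floor(1820 / 2))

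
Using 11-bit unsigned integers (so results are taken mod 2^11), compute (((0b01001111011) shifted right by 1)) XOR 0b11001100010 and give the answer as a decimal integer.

1887

0b01001111011 = 01001111011
→ shifted right by 1 → 00100111101 = 317
0b11001100010 = 11001100010
→ XOR → 11101011111 = 1887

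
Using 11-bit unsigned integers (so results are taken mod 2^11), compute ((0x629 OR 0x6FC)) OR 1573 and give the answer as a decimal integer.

0x629 = 11000101001
0x6FC = 11011111100
→ OR → 11011111101 = 1789
1573 = 11000100101
→ OR → 11011111101 = 1789

1789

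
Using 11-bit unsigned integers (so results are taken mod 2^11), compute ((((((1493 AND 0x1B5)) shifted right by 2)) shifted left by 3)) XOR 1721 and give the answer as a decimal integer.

1493 = 10111010101
0x1B5 = 00110110101
→ AND → 00110010101 = 405
→ shifted right by 2 → 00001100101 = 101
→ shifted left by 3 (mod 2^11) → 01100101000 = 808
1721 = 11010111001
→ XOR → 10110010001 = 1425

1425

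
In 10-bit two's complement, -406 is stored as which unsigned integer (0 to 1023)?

406 in 10 bits: 0110010110
Invert: 1001101001
Add 1:  1001101010 = 618
(Check: 2^10 - 406 = 1024 - 406 = 618.)

618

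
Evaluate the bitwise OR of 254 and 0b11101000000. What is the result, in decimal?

2046

254 = 00011111110
b = 11101000000
 OR → 11111111110 = 2046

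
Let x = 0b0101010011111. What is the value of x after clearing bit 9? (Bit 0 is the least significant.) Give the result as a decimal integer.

x = 0101010011111
bit 9 is currently 1; clear it via x & ~(1 << 9) = x & ~512
→ 0100010011111 = 2207

2207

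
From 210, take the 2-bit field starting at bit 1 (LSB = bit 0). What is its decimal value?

v = 11010010
Shift right by 1: 1101001
Mask low 2 bits: 01 = 1

1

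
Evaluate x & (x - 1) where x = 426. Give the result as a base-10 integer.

x = 110101010 = 426
x - 1 = 110101001
AND   = 110101000 = 424
(x & (x - 1) clears the lowest set bit of x.)

424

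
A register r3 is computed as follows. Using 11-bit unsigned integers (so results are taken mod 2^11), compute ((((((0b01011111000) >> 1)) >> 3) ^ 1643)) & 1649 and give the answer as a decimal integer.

0b01011111000 = 01011111000
→ >> 1 → 00101111100 = 380
→ >> 3 → 00000101111 = 47
1643 = 11001101011
→ ^ → 11001000100 = 1604
1649 = 11001110001
→ & → 11001000000 = 1600

1600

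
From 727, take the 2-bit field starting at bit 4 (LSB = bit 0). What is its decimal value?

v = 1011010111
Shift right by 4: 101101
Mask low 2 bits: 01 = 1

1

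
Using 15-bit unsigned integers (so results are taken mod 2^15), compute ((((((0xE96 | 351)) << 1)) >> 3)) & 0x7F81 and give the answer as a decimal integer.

0xE96 = 000111010010110
351 = 000000101011111
→ | → 000111111011111 = 4063
→ << 1 (mod 2^15) → 001111110111110 = 8126
→ >> 3 → 000001111110111 = 1015
0x7F81 = 111111110000001
→ & → 000001110000001 = 897

897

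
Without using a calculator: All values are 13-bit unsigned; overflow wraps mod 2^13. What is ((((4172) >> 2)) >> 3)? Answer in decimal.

4172 = 1000001001100
→ >> 2 → 0010000010011 = 1043
→ >> 3 → 0000010000010 = 130

130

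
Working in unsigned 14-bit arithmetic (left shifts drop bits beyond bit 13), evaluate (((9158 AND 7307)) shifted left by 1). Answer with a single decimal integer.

9158 = 10001111000110
7307 = 01110010001011
→ AND → 00000010000010 = 130
→ shifted left by 1 (mod 2^14) → 00000100000100 = 260

260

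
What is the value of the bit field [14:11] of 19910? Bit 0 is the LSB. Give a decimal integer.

9

v = 100110111000110
Shift right by 11: 1001
Mask low 4 bits: 1001 = 9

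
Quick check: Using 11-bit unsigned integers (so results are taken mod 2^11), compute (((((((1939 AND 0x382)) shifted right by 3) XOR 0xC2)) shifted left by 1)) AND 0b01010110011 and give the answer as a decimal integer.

1939 = 11110010011
0x382 = 01110000010
→ AND → 01110000010 = 898
→ shifted right by 3 → 00001110000 = 112
0xC2 = 00011000010
→ XOR → 00010110010 = 178
→ shifted left by 1 (mod 2^11) → 00101100100 = 356
0b01010110011 = 01010110011
→ AND → 00000100000 = 32

32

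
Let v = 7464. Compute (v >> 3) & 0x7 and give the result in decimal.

v = 1110100101000
Shift right by 3: 1110100101
Mask low 3 bits: 101 = 5

5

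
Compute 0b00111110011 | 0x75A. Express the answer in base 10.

2043

a = 00111110011
0x75A = 11101011010
 OR → 11111111011 = 2043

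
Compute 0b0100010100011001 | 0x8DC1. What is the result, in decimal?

52697

a = 0100010100011001
0x8DC1 = 1000110111000001
 OR → 1100110111011001 = 52697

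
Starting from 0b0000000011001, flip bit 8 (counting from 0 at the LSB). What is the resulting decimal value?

x = 0000000011001
bit 8 is currently 0; toggle it via x ^ (1 << 8) = x ^ 256
→ 0000100011001 = 281

281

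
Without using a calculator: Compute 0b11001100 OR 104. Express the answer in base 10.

236

a = 11001100
104 = 01101000
 OR → 11101100 = 236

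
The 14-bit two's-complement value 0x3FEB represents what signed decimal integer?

-21

pattern = 11111111101011 (MSB is 1 ⇒ negative)
Invert: 00000000010100, add 1 → 00000000010101 = 21, so the value is -21.
(Equivalently: 16363 - 2^14 = 16363 - 16384 = -21.)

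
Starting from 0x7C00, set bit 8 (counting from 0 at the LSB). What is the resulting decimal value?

x = 111110000000000
bit 8 is currently 0; set it via x | (1 << 8) = x | 256
→ 111110100000000 = 32000

32000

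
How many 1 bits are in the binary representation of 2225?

5

2225 = 100010110001
Count the 1s: 1 + 1 + 1 + 1 + 1 = 5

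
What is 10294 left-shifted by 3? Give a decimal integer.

10294 = 00010100000110110
shift left by 3 → 10100000110110000 = 82352
(equivalently, 10294 × 2^3 = 10294 × 8)

82352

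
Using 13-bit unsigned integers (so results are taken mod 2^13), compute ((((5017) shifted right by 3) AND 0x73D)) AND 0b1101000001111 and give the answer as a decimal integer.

513

5017 = 1001110011001
→ shifted right by 3 → 0001001110011 = 627
0x73D = 0011100111101
→ AND → 0001000110001 = 561
0b1101000001111 = 1101000001111
→ AND → 0001000000001 = 513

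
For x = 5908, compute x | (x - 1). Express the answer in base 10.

x = 1011100010100 = 5908
x - 1 = 1011100010011
OR    = 1011100010111 = 5911
(x | (x - 1) sets all bits below the lowest set bit.)

5911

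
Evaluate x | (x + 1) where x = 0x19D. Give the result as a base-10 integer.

415

x = 110011101 = 413
x + 1 = 110011110
OR    = 110011111 = 415
(x | (x + 1) sets the lowest cleared bit.)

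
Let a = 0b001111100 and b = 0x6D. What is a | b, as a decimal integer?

a = 1111100
0x6D = 1101101
 OR → 1111101 = 125

125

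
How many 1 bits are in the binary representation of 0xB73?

8

0xB73 = 101101110011
Count the 1s: 1 + 1 + 1 + 1 + 1 + 1 + 1 + 1 = 8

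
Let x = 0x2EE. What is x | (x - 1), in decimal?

751

x = 1011101110 = 750
x - 1 = 1011101101
OR    = 1011101111 = 751
(x | (x - 1) sets all bits below the lowest set bit.)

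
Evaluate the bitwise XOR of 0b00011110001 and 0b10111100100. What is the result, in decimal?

a = 00011110001
b = 10111100100
XOR → 10100010101 = 1301

1301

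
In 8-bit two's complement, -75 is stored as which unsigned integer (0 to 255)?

75 in 8 bits: 01001011
Invert: 10110100
Add 1:  10110101 = 181
(Check: 2^8 - 75 = 256 - 75 = 181.)

181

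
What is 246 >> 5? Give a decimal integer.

246 = 11110110
shift right by 5 → 00000111 = 7
(equivalently, floor(246 / 32))

7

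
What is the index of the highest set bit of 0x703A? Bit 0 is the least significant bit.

14

0x703A = 111000000111010
The topmost 1 is at position 14 (since 2^14 = 16384 ≤ 28730 < 32768).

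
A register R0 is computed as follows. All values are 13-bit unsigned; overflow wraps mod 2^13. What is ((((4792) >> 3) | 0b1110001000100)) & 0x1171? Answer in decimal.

4792 = 1001010111000
→ >> 3 → 0001001010111 = 599
0b1110001000100 = 1110001000100
→ | → 1111001010111 = 7767
0x1171 = 1000101110001
→ & → 1000001010001 = 4177

4177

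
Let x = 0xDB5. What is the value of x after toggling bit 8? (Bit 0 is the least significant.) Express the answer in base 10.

3253

x = 110110110101
bit 8 is currently 1; toggle it via x ^ (1 << 8) = x ^ 256
→ 110010110101 = 3253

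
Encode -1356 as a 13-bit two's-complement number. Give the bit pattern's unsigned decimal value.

6836

1356 in 13 bits: 0010101001100
Invert: 1101010110011
Add 1:  1101010110100 = 6836
(Check: 2^13 - 1356 = 8192 - 1356 = 6836.)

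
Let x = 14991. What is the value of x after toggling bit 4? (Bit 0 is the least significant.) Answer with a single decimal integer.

x = 11101010001111
bit 4 is currently 0; toggle it via x ^ (1 << 4) = x ^ 16
→ 11101010011111 = 15007

15007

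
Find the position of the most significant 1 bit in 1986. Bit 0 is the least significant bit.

10

1986 = 11111000010
The topmost 1 is at position 10 (since 2^10 = 1024 ≤ 1986 < 2048).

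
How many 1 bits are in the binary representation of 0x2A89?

0x2A89 = 10101010001001
Count the 1s: 1 + 1 + 1 + 1 + 1 + 1 = 6

6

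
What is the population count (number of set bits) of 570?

5

570 = 1000111010
Count the 1s: 1 + 1 + 1 + 1 + 1 = 5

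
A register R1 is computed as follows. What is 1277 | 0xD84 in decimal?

1277 = 010011111101
0xD84 = 110110000100
 OR → 110111111101 = 3581

3581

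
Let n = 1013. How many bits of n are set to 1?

8

1013 = 1111110101
Count the 1s: 1 + 1 + 1 + 1 + 1 + 1 + 1 + 1 = 8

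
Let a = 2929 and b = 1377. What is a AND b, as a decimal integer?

2929 = 101101110001
1377 = 010101100001
AND → 000101100001 = 353

353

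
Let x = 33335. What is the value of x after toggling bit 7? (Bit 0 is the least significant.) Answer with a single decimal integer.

33463

x = 1000001000110111
bit 7 is currently 0; toggle it via x ^ (1 << 7) = x ^ 128
→ 1000001010110111 = 33463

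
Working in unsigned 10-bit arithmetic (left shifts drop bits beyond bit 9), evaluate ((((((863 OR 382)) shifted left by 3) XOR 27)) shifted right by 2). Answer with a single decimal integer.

248

863 = 1101011111
382 = 0101111110
→ OR → 1101111111 = 895
→ shifted left by 3 (mod 2^10) → 1111111000 = 1016
27 = 0000011011
→ XOR → 1111100011 = 995
→ shifted right by 2 → 0011111000 = 248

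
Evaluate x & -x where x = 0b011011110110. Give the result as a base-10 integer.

2

x = 11011110110 = 1782
-x (two's complement) = …00100001010
AND   = 00000000010 = 2
(x & -x isolates the lowest set bit of x.)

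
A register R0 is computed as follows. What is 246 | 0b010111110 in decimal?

246 = 11110110
b = 10111110
 OR → 11111110 = 254

254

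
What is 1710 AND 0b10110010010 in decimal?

1710 = 11010101110
b = 10110010010
AND → 10010000010 = 1154

1154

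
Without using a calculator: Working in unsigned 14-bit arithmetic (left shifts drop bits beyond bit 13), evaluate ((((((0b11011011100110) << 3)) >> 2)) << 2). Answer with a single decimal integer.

14128

0b11011011100110 = 11011011100110
→ << 3 (mod 2^14) → 11011100110000 = 14128
→ >> 2 → 00110111001100 = 3532
→ << 2 (mod 2^14) → 11011100110000 = 14128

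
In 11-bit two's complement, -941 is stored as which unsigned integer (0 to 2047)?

1107

941 in 11 bits: 01110101101
Invert: 10001010010
Add 1:  10001010011 = 1107
(Check: 2^11 - 941 = 2048 - 941 = 1107.)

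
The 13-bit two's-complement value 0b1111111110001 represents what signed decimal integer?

pattern = 1111111110001 (MSB is 1 ⇒ negative)
Invert: 0000000001110, add 1 → 0000000001111 = 15, so the value is -15.
(Equivalently: 8177 - 2^13 = 8177 - 8192 = -15.)

-15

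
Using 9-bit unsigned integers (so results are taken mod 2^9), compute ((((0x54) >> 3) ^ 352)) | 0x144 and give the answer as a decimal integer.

366

0x54 = 001010100
→ >> 3 → 000001010 = 10
352 = 101100000
→ ^ → 101101010 = 362
0x144 = 101000100
→ | → 101101110 = 366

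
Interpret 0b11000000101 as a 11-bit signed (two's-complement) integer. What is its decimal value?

-507

pattern = 11000000101 (MSB is 1 ⇒ negative)
Invert: 00111111010, add 1 → 00111111011 = 507, so the value is -507.
(Equivalently: 1541 - 2^11 = 1541 - 2048 = -507.)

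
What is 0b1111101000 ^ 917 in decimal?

125

a = 1111101000
917 = 1110010101
XOR → 0001111101 = 125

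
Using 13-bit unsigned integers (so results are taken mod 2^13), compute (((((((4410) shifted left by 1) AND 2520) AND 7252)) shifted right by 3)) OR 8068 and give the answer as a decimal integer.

8078

4410 = 1000100111010
→ shifted left by 1 (mod 2^13) → 0001001110100 = 628
2520 = 0100111011000
→ AND → 0000001010000 = 80
7252 = 1110001010100
→ AND → 0000001010000 = 80
→ shifted right by 3 → 0000000001010 = 10
8068 = 1111110000100
→ OR → 1111110001110 = 8078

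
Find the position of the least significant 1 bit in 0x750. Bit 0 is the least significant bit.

0x750 = 11101010000
Trailing zeros: 4, so the lowest set bit is bit 4 (value 16).

4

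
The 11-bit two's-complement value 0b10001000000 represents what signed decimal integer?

-960

pattern = 10001000000 (MSB is 1 ⇒ negative)
Invert: 01110111111, add 1 → 01111000000 = 960, so the value is -960.
(Equivalently: 1088 - 2^11 = 1088 - 2048 = -960.)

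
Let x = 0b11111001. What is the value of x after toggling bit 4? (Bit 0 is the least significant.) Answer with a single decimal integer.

x = 11111001
bit 4 is currently 1; toggle it via x ^ (1 << 4) = x ^ 16
→ 11101001 = 233

233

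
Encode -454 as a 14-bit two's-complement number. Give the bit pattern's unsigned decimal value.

15930

454 in 14 bits: 00000111000110
Invert: 11111000111001
Add 1:  11111000111010 = 15930
(Check: 2^14 - 454 = 16384 - 454 = 15930.)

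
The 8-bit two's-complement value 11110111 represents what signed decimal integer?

pattern = 11110111 (MSB is 1 ⇒ negative)
Invert: 00001000, add 1 → 00001001 = 9, so the value is -9.
(Equivalently: 247 - 2^8 = 247 - 256 = -9.)

-9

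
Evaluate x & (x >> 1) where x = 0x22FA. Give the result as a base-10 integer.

120

x = 10001011111010 = 8954
x>>1 = 01000101111101
AND  = 00000001111000 = 120
(x & (x >> 1) has a 1 wherever x has two consecutive 1 bits.)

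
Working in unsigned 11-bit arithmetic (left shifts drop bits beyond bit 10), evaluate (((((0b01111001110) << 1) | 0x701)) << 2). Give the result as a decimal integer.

1652

0b01111001110 = 01111001110
→ << 1 (mod 2^11) → 11110011100 = 1948
0x701 = 11100000001
→ | → 11110011101 = 1949
→ << 2 (mod 2^11) → 11001110100 = 1652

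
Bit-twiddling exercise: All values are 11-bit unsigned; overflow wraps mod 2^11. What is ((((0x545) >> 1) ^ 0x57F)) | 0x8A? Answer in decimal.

0x545 = 10101000101
→ >> 1 → 01010100010 = 674
0x57F = 10101111111
→ ^ → 11111011101 = 2013
0x8A = 00010001010
→ | → 11111011111 = 2015

2015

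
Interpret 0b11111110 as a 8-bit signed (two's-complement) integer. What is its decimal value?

pattern = 11111110 (MSB is 1 ⇒ negative)
Invert: 00000001, add 1 → 00000010 = 2, so the value is -2.
(Equivalently: 254 - 2^8 = 254 - 256 = -2.)

-2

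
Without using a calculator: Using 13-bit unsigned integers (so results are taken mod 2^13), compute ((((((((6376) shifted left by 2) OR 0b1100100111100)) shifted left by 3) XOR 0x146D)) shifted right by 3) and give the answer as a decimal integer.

6376 = 1100011101000
→ shifted left by 2 (mod 2^13) → 0001110100000 = 928
0b1100100111100 = 1100100111100
→ OR → 1101110111100 = 7100
→ shifted left by 3 (mod 2^13) → 1110111100000 = 7648
0x146D = 1010001101101
→ XOR → 0100110001101 = 2445
→ shifted right by 3 → 0000100110001 = 305

305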